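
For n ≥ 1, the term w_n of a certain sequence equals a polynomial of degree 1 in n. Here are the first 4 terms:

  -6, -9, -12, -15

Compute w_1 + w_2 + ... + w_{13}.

-312

1st diffs: -3, -3, -3 (constant).
So w_n = -3n - 3.
Continuing: …, -18, -21, -24, -27, …, w_{13} = -42.
Summing n = 1..13 (13 terms) gives -312.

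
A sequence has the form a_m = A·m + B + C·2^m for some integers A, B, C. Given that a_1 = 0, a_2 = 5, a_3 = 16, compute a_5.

86

At m = 1, 2, 3: A + B + 2C = 0; 2A + B + 4C = 5; 3A + B + 8C = 16.
Subtracting the first from the second: A + 2C = 5.
Subtracting the second from the third: A + 4C = 11.
Solving: C = 3, A = -1, then B = -5.
So a_m = -1·m + (-5) + 3·2^m; at m=5 this is 86.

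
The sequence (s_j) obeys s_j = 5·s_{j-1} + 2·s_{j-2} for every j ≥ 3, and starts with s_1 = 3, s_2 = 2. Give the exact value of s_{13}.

Compute successive terms:
s_3 = 16  s_4 = 84  s_5 = 452  …  s_{10} = 2022492  s_{11} = 10865396  s_{12} = 58371964  s_{13} = 313590612.

313590612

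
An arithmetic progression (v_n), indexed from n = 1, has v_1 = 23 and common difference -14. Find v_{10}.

-103

v_n = 23 + (n - 1)·(-14).
v_{10} = 23 + 9·(-14) = -103.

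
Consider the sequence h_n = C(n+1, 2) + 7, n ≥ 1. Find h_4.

17

C(5, 2) = 10, so h_4 = 17.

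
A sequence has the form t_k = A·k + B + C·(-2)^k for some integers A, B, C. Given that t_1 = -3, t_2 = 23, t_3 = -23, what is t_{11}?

Plug in k = 1, 2, 3: A + B - 2C = -3; 2A + B + 4C = 23; 3A + B - 8C = -23.
Subtracting the first from the second: A + 6C = 26.
Subtracting the second from the third: A - 12C = -46.
Solving: C = 4, A = 2, then B = 3.
Therefore t_{11} = 22 + 3 + 4·(-2048) = -8167.

-8167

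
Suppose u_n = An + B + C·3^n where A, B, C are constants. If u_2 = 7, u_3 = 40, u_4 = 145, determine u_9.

At n = 2, 3, 4: 2A + B + 9C = 7; 3A + B + 27C = 40; 4A + B + 81C = 145.
Subtracting the first from the second: A + 18C = 33.
Subtracting the second from the third: A + 54C = 105.
Solving: C = 2, A = -3, then B = -5.
So u_n = -3·n + (-5) + 2·3^n; at n=9 this is 39334.

39334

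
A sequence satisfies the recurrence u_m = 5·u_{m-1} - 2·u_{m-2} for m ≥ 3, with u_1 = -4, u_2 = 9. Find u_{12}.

46406287

Applying the relation repeatedly:
u_3 = 53; u_4 = 247; u_5 = 1129; u_6 = 5151; u_7 = 23497; u_8 = 107183; u_9 = 488921; u_{10} = 2230239; u_{11} = 10173353; u_{12} = 46406287.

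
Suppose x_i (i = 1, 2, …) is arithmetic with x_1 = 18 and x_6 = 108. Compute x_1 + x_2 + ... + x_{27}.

6804

Common difference d = (108 - 18) / (6 - 1) = 18.
x_i = 18 + (i - 1)·18.
x_{27} = 486; S = 27·(18 + 486)/2 = 6804.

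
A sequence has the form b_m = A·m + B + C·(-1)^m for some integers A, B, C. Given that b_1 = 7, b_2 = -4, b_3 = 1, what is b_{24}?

-70

Plug in m = 1, 2, 3: A + B - C = 7; 2A + B + C = -4; 3A + B - C = 1.
Subtracting the first from the second: A + 2C = -11.
Subtracting the second from the third: A - 2C = 5.
Solving: C = -4, A = -3, then B = 6.
Hence b_{24} = -3·24 + 6 + (-4)·1 = -70.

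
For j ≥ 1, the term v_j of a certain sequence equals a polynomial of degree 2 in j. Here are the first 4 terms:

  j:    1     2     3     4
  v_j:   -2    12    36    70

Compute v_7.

1st diffs: 14, 24, 34.
2nd diffs: 10, 10 (constant).
So v_j = 5j^2 - j - 6.
Evaluating at j = 7 gives v_7 = 232.

232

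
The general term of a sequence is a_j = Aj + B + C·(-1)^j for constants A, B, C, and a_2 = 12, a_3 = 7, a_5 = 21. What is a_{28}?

The three given values yield: 2A + B + C = 12; 3A + B - C = 7; 5A + B - C = 21.
Subtracting the first from the second: A - 2C = -5.
Subtracting the second from the third: 2A = 14.
Solving: C = 6, A = 7, then B = -8.
Therefore a_{28} = 196 + (-8) + 6·1 = 194.

194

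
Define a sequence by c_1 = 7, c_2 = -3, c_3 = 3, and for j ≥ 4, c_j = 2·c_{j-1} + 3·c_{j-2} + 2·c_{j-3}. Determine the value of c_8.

867

Applying the relation repeatedly:
c_4 = 11  c_5 = 25  c_6 = 89  c_7 = 275  c_8 = 867.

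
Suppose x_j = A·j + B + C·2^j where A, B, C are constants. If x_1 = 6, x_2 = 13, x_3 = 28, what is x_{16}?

262127

At j = 1, 2, 3: A + B + 2C = 6; 2A + B + 4C = 13; 3A + B + 8C = 28.
Subtracting the first from the second: A + 2C = 7.
Subtracting the second from the third: A + 4C = 15.
Solving: C = 4, A = -1, then B = -1.
Hence x_{16} = -1·16 + (-1) + 4·65536 = 262127.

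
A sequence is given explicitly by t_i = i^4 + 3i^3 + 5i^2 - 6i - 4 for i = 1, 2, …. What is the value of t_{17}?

99599

t_{17} = 1·17^4 + 3·17^3 + 5·17^2 - 6·17 - 4 = 99599.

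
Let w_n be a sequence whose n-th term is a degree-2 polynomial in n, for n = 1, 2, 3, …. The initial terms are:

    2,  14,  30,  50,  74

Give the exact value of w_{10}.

1st diffs: 12, 16, 20, 24.
2nd diffs: 4, 4, 4 (constant).
Newton forward-difference form: w_n = 2 + 12·C(n-1,1) + 4·C(n-1,2).
At n = 10: n-1 = 9, so w_{10} = 2 + 108 + 144 = 254.

254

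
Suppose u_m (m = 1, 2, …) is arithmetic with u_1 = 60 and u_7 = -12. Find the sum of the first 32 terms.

-4032

Common difference d = (-12 - 60) / (7 - 1) = -12.
u_m = 60 + (m - 1)·(-12).
u_{32} = -312; S = 32·(60 + (-312))/2 = -4032.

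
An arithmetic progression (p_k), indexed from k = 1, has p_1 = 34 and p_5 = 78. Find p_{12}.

155

Common difference d = (78 - 34) / (5 - 1) = 11.
p_k = 34 + (k - 1)·11.
p_{12} = 34 + 11·11 = 155.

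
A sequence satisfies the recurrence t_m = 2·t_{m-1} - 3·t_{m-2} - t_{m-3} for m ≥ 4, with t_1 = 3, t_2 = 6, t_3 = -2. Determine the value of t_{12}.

Iterate the recurrence:
t_4 = -25;  t_5 = -50;  t_6 = -23;  t_7 = 129;  t_8 = 377;  t_9 = 390;  t_{10} = -480;  t_{11} = -2507;  t_{12} = -3964.

-3964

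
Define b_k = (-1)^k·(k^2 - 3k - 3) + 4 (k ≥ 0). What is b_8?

41

(-1)^8 = 1; k^2 - 3k - 3 at k=8 is 37; so b_8 = 41.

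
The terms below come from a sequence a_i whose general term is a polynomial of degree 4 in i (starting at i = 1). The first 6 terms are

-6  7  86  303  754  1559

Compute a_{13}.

1st diffs: 13, 79, 217, 451, 805.
2nd diffs: 66, 138, 234, 354.
3rd diffs: 72, 96, 120.
4th diffs: 24, 24 (constant).
Newton forward-difference form: a_i = -6 + 13·C(i-1,1) + 66·C(i-1,2) + 72·C(i-1,3) + 24·C(i-1,4).
At i = 13: i-1 = 12, so a_{13} = -6 + 156 + 4356 + 15840 + 11880 = 32226.

32226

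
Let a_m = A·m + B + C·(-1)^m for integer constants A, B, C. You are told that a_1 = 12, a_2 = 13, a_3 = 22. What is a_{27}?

Write the equations: A + B - C = 12; 2A + B + C = 13; 3A + B - C = 22.
Subtracting the first from the second: A + 2C = 1.
Subtracting the second from the third: A - 2C = 9.
Solving: C = -2, A = 5, then B = 5.
Therefore a_{27} = 135 + 5 + (-2)·(-1) = 142.

142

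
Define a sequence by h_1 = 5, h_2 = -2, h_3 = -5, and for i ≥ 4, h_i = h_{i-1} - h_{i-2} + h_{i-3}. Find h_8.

2

h_4 = 2, h_5 = 5, h_6 = -2, h_7 = -5, h_8 = 2.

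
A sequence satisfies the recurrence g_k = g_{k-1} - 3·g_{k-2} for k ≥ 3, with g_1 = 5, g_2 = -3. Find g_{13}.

-4275

Iterate the recurrence:
g_3 = -18;  g_4 = -9;  g_5 = 45;  …;  g_{10} = 747;  g_{11} = 1017;  g_{12} = -1224;  g_{13} = -4275.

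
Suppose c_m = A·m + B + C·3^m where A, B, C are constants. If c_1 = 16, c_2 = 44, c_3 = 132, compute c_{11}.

Write the equations: A + B + 3C = 16; 2A + B + 9C = 44; 3A + B + 27C = 132.
Subtracting the first from the second: A + 6C = 28.
Subtracting the second from the third: A + 18C = 88.
Solving: C = 5, A = -2, then B = 3.
Hence c_{11} = -2·11 + 3 + 5·177147 = 885716.

885716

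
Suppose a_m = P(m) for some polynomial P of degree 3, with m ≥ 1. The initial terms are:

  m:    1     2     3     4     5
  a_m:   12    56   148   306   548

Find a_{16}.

1st diffs: 44, 92, 158, 242.
2nd diffs: 48, 66, 84.
3rd diffs: 18, 18 (constant).
Newton forward-difference form: a_m = 12 + 44·C(m-1,1) + 48·C(m-1,2) + 18·C(m-1,3).
At m = 16: m-1 = 15, so a_{16} = 12 + 660 + 5040 + 8190 = 13902.

13902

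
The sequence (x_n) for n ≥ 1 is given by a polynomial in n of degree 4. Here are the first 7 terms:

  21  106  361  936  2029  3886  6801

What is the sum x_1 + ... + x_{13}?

1st diffs: 85, 255, 575, 1093, 1857, 2915.
2nd diffs: 170, 320, 518, 764, 1058.
3rd diffs: 150, 198, 246, 294.
4th diffs: 48, 48, 48 (constant).
So x_n = 2n^4 + 5n^3 + 5n^2 + 5n + 4.
Continuing: …, 11116, 17221, 25554, 36601, …, x_{13} = 69021.
Summing n = 1..13 (13 terms) gives 224549.

224549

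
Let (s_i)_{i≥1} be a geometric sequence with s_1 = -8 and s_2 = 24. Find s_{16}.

Common ratio r = -3.
s_i = (-8)·(-3)^(i-1).
s_{16} = (-8)·(-3)^15 = 114791256.

114791256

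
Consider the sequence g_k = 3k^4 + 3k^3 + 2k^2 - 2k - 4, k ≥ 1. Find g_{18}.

g_{18} = 3·18^4 + 3·18^3 + 2·18^2 - 2·18 - 4 = 333032.

333032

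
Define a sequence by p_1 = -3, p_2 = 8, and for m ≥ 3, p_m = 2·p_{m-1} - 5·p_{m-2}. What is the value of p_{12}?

-33938

Iterate the recurrence:
p_3 = 31, p_4 = 22, p_5 = -111, p_6 = -332, p_7 = -109, p_8 = 1442, p_9 = 3429, p_{10} = -352, p_{11} = -17849, p_{12} = -33938.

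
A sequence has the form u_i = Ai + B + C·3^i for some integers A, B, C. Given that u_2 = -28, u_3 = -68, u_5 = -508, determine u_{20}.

At i = 2, 3, 5: 2A + B + 9C = -28; 3A + B + 27C = -68; 5A + B + 243C = -508.
Subtracting the first from the second: A + 18C = -40.
Subtracting the second from the third: 2A + 216C = -440.
Solving: C = -2, A = -4, then B = -2.
Therefore u_{20} = -80 + (-2) + (-2)·3486784401 = -6973568884.

-6973568884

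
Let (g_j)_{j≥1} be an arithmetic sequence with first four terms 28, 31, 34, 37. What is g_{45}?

Common difference d = 3.
g_j = 28 + (j - 1)·3.
g_{45} = 28 + 44·3 = 160.

160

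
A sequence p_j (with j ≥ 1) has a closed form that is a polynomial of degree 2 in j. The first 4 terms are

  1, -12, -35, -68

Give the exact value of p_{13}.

1st diffs: -13, -23, -33.
2nd diffs: -10, -10 (constant).
So p_j = -5j^2 + 2j + 4.
Evaluating at j = 13 gives p_{13} = -815.

-815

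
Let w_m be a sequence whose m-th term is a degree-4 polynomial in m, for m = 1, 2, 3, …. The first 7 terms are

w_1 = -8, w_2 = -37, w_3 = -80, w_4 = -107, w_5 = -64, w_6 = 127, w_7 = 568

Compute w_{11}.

7712

1st diffs: -29, -43, -27, 43, 191, 441.
2nd diffs: -14, 16, 70, 148, 250.
3rd diffs: 30, 54, 78, 102.
4th diffs: 24, 24, 24 (constant).
Newton forward-difference form: w_m = -8 + (-29)·C(m-1,1) + (-14)·C(m-1,2) + 30·C(m-1,3) + 24·C(m-1,4).
At m = 11: m-1 = 10, so w_{11} = -8 - 290 - 630 + 3600 + 5040 = 7712.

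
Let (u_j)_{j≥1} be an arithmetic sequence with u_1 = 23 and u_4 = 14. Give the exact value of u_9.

-1

Common difference d = (14 - 23) / (4 - 1) = -3.
u_j = 23 + (j - 1)·(-3).
u_9 = 23 + 8·(-3) = -1.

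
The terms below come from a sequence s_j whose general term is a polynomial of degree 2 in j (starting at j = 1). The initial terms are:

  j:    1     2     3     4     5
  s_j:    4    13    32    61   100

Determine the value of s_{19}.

1st diffs: 9, 19, 29, 39.
2nd diffs: 10, 10, 10 (constant).
Newton forward-difference form: s_j = 4 + 9·C(j-1,1) + 10·C(j-1,2).
At j = 19: j-1 = 18, so s_{19} = 4 + 162 + 1530 = 1696.

1696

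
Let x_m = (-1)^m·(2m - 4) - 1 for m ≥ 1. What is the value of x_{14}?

(-1)^14 = 1; 2m - 4 at m=14 is 24; so x_{14} = 23.

23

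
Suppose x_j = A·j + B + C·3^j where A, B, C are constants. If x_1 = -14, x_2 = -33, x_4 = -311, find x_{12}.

The three given values yield: A + B + 3C = -14; 2A + B + 9C = -33; 4A + B + 81C = -311.
Subtracting the first from the second: A + 6C = -19.
Subtracting the second from the third: 2A + 72C = -278.
Solving: C = -4, A = 5, then B = -7.
Hence x_{12} = 5·12 + (-7) + (-4)·531441 = -2125711.

-2125711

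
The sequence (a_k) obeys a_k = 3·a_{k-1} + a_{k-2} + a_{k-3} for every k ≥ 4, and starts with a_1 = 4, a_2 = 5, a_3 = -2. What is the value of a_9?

1444

a_4 = 3;  a_5 = 12;  a_6 = 37;  a_7 = 126;  a_8 = 427;  a_9 = 1444.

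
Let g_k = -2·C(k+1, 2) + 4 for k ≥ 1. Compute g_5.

C(6, 2) = 15, so g_5 = -26.

-26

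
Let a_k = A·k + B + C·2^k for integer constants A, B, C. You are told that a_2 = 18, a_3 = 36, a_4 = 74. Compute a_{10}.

5102

At k = 2, 3, 4: 2A + B + 4C = 18; 3A + B + 8C = 36; 4A + B + 16C = 74.
Subtracting the first from the second: A + 4C = 18.
Subtracting the second from the third: A + 8C = 38.
Solving: C = 5, A = -2, then B = 2.
Hence a_{10} = -2·10 + 2 + 5·1024 = 5102.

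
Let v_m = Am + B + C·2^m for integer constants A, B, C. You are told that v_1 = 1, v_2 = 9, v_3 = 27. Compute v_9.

2535

At m = 1, 2, 3: A + B + 2C = 1; 2A + B + 4C = 9; 3A + B + 8C = 27.
Subtracting the first from the second: A + 2C = 8.
Subtracting the second from the third: A + 4C = 18.
Solving: C = 5, A = -2, then B = -7.
Hence v_9 = -2·9 + (-7) + 5·512 = 2535.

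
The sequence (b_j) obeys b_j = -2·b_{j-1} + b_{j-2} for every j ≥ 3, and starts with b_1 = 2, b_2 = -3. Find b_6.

-111

Iterate the recurrence:
b_3 = 8  b_4 = -19  b_5 = 46  b_6 = -111.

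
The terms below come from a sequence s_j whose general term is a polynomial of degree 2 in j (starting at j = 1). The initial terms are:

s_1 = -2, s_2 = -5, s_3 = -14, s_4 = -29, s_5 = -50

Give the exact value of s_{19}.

1st diffs: -3, -9, -15, -21.
2nd diffs: -6, -6, -6 (constant).
So s_j = -3j^2 + 6j - 5.
Evaluating at j = 19 gives s_{19} = -974.

-974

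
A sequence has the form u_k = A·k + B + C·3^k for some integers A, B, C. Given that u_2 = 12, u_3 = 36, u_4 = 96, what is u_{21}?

The three given values yield: 2A + B + 9C = 12; 3A + B + 27C = 36; 4A + B + 81C = 96.
Subtracting the first from the second: A + 18C = 24.
Subtracting the second from the third: A + 54C = 60.
Solving: C = 1, A = 6, then B = -9.
Hence u_{21} = 6·21 + (-9) + 1·10460353203 = 10460353320.

10460353320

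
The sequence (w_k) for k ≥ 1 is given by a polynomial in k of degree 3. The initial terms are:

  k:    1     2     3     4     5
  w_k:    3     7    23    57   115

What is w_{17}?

4867

1st diffs: 4, 16, 34, 58.
2nd diffs: 12, 18, 24.
3rd diffs: 6, 6 (constant).
So w_k = k^3 - 3k + 5.
Evaluating at k = 17 gives w_{17} = 4867.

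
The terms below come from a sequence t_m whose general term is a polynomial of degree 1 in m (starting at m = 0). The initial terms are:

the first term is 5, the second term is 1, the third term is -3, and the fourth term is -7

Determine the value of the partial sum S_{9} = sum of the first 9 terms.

-99

1st diffs: -4, -4, -4 (constant).
So t_m = -4m + 5.
Continuing: …, -11, -15, -19, -23, …, t_8 = -27.
Summing m = 0..8 (9 terms) gives -99.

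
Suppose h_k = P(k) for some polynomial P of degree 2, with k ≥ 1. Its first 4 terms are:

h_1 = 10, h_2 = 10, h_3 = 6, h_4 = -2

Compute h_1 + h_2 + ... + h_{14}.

-1316

1st diffs: 0, -4, -8.
2nd diffs: -4, -4 (constant).
Newton forward-difference form: h_k = 10 + (-4)·C(k-1,2).
Continuing: …, -14, -30, -50, -74, …, h_{14} = -302.
Summing k = 1..14 (14 terms) gives -1316.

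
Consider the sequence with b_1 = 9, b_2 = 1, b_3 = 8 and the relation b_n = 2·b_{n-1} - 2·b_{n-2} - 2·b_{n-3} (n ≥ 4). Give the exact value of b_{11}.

Step forward from the initial values:
b_4 = -4; b_5 = -26; b_6 = -60; b_7 = -60; b_8 = 52; b_9 = 344; b_{10} = 704; b_{11} = 616.

616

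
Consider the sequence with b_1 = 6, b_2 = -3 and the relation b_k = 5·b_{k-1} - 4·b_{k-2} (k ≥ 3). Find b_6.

-3063

Applying the relation repeatedly:
b_3 = -39;  b_4 = -183;  b_5 = -759;  b_6 = -3063.
(Characteristic roots are 4 and 1.)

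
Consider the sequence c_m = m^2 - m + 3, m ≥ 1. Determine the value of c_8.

c_8 = 1·8^2 - 1·8 + 3 = 59.

59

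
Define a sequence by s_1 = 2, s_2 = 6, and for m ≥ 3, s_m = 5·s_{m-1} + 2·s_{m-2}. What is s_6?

Iterate the recurrence:
s_3 = 34; s_4 = 182; s_5 = 978; s_6 = 5254.

5254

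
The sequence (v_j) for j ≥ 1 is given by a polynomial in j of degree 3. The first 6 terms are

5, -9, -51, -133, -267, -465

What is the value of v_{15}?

1st diffs: -14, -42, -82, -134, -198.
2nd diffs: -28, -40, -52, -64.
3rd diffs: -12, -12, -12 (constant).
So v_j = -2j^3 - 2j^2 + 6j + 3.
Evaluating at j = 15 gives v_{15} = -7107.

-7107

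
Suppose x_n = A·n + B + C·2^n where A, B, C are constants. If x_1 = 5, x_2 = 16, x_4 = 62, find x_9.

1575

The three given values yield: A + B + 2C = 5; 2A + B + 4C = 16; 4A + B + 16C = 62.
Subtracting the first from the second: A + 2C = 11.
Subtracting the second from the third: 2A + 12C = 46.
Solving: C = 3, A = 5, then B = -6.
So x_n = 5·n + (-6) + 3·2^n; at n=9 this is 1575.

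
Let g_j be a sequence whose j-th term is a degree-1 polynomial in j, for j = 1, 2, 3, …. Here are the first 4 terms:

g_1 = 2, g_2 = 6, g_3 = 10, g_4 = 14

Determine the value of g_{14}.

1st diffs: 4, 4, 4 (constant).
So g_j = 4j - 2.
Evaluating at j = 14 gives g_{14} = 54.

54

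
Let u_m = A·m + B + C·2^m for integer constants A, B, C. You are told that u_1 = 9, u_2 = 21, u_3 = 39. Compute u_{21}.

At m = 1, 2, 3: A + B + 2C = 9; 2A + B + 4C = 21; 3A + B + 8C = 39.
Subtracting the first from the second: A + 2C = 12.
Subtracting the second from the third: A + 4C = 18.
Solving: C = 3, A = 6, then B = -3.
Hence u_{21} = 6·21 + (-3) + 3·2097152 = 6291579.

6291579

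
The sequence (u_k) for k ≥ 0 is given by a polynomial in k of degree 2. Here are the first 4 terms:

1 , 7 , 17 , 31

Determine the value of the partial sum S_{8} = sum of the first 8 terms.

400

1st diffs: 6, 10, 14.
2nd diffs: 4, 4 (constant).
So u_k = 2k^2 + 4k + 1.
Continuing: 49, 71, 97, 127.
Summing k = 0..7 (8 terms) gives 400.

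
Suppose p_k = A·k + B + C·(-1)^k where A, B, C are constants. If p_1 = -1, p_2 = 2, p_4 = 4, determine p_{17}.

15

At k = 1, 2, 4: A + B - C = -1; 2A + B + C = 2; 4A + B + C = 4.
Subtracting the first from the second: A + 2C = 3.
Subtracting the second from the third: 2A = 2.
Solving: C = 1, A = 1, then B = -1.
Hence p_{17} = 1·17 + (-1) + 1·(-1) = 15.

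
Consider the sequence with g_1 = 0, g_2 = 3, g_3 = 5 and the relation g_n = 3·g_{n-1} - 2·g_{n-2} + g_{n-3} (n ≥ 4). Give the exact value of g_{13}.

17375

Compute successive terms:
g_4 = 9;  g_5 = 20;  g_6 = 47;  g_7 = 110;  g_8 = 256;  g_9 = 595;  g_{10} = 1383;  g_{11} = 3215;  g_{12} = 7474;  g_{13} = 17375.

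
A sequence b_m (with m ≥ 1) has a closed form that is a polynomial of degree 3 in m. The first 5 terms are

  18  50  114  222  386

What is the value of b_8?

1334

1st diffs: 32, 64, 108, 164.
2nd diffs: 32, 44, 56.
3rd diffs: 12, 12 (constant).
Newton forward-difference form: b_m = 18 + 32·C(m-1,1) + 32·C(m-1,2) + 12·C(m-1,3).
At m = 8: m-1 = 7, so b_8 = 18 + 224 + 672 + 420 = 1334.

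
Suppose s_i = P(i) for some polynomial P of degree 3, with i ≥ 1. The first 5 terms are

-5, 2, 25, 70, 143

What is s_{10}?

1138

1st diffs: 7, 23, 45, 73.
2nd diffs: 16, 22, 28.
3rd diffs: 6, 6 (constant).
So s_i = i^3 + 2i^2 - 6i - 2.
Evaluating at i = 10 gives s_{10} = 1138.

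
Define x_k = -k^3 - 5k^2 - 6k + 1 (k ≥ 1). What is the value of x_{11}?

x_{11} = -1·11^3 - 5·11^2 - 6·11 + 1 = -2001.

-2001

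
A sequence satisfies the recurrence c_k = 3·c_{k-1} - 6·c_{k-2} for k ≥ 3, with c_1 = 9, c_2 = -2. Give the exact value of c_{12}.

-54432

Compute successive terms:
c_3 = -60;  c_4 = -168;  c_5 = -144;  c_6 = 576;  c_7 = 2592;  c_8 = 4320;  c_9 = -2592;  c_{10} = -33696;  c_{11} = -85536;  c_{12} = -54432.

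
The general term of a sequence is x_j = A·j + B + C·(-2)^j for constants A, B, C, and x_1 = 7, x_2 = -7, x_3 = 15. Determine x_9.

1011

Write the equations: A + B - 2C = 7; 2A + B + 4C = -7; 3A + B - 8C = 15.
Subtracting the first from the second: A + 6C = -14.
Subtracting the second from the third: A - 12C = 22.
Solving: C = -2, A = -2, then B = 5.
Therefore x_9 = -18 + 5 + (-2)·(-512) = 1011.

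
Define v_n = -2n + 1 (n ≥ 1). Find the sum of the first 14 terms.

Over n = 1..14: Σn = 105.
Total = (-2)·105 + (1)·14 = -196.

-196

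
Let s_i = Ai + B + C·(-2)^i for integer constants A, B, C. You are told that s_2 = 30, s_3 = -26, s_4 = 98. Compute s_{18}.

1310794

At i = 2, 3, 4: 2A + B + 4C = 30; 3A + B - 8C = -26; 4A + B + 16C = 98.
Subtracting the first from the second: A - 12C = -56.
Subtracting the second from the third: A + 24C = 124.
Solving: C = 5, A = 4, then B = 2.
Hence s_{18} = 4·18 + 2 + 5·262144 = 1310794.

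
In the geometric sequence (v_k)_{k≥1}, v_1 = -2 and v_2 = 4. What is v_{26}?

Common ratio r = -2.
v_k = (-2)·(-2)^(k-1).
v_{26} = (-2)·(-2)^25 = 67108864.

67108864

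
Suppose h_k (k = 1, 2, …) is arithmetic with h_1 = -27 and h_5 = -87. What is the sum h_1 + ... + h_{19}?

-3078

Common difference d = (-87 - (-27)) / (5 - 1) = -15.
h_k = -27 + (k - 1)·(-15).
h_{19} = -297; S = 19·(-27 + (-297))/2 = -3078.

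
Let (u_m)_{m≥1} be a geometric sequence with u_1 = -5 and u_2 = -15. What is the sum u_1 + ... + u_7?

-5465

Common ratio r = 3.
u_m = (-5)·3^(m-1).
S = (-5)·(3^7 - 1)/(3 - 1) = (-5)·(2187 - 1)/(2) = -5465.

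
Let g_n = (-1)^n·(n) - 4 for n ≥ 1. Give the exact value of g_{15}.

-19

(-1)^15 = -1; n at n=15 is 15; so g_{15} = -19.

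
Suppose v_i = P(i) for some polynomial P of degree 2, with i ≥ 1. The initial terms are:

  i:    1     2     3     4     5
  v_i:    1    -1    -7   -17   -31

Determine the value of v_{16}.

1st diffs: -2, -6, -10, -14.
2nd diffs: -4, -4, -4 (constant).
So v_i = -2i^2 + 4i - 1.
Evaluating at i = 16 gives v_{16} = -449.

-449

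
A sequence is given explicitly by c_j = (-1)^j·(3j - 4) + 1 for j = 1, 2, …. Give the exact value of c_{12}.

33

(-1)^12 = 1; 3j - 4 at j=12 is 32; so c_{12} = 33.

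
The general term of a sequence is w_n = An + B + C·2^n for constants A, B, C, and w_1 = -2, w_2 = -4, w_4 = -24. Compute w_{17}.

-262110

Plug in n = 1, 2, 4: A + B + 2C = -2; 2A + B + 4C = -4; 4A + B + 16C = -24.
Subtracting the first from the second: A + 2C = -2.
Subtracting the second from the third: 2A + 12C = -20.
Solving: C = -2, A = 2, then B = 0.
Hence w_{17} = 2·17 + 0 + (-2)·131072 = -262110.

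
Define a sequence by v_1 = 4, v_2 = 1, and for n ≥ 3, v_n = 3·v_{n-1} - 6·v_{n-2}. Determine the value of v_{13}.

Step forward from the initial values:
v_3 = -21, v_4 = -69, v_5 = -81, …, v_{10} = -12069, v_{11} = -35721, v_{12} = -34749, v_{13} = 110079.

110079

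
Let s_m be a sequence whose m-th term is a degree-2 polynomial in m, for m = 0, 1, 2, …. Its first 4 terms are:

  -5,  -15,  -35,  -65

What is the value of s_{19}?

1st diffs: -10, -20, -30.
2nd diffs: -10, -10 (constant).
Newton forward-difference form: s_m = -5 + (-10)·C(m,1) + (-10)·C(m,2).
At m = 19: m = 19, so s_{19} = -5 - 190 - 1710 = -1905.

-1905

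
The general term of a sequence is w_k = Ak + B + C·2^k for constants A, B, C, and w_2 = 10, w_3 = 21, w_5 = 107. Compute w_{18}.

1048490

Plug in k = 2, 3, 5: 2A + B + 4C = 10; 3A + B + 8C = 21; 5A + B + 32C = 107.
Subtracting the first from the second: A + 4C = 11.
Subtracting the second from the third: 2A + 24C = 86.
Solving: C = 4, A = -5, then B = 4.
Hence w_{18} = -5·18 + 4 + 4·262144 = 1048490.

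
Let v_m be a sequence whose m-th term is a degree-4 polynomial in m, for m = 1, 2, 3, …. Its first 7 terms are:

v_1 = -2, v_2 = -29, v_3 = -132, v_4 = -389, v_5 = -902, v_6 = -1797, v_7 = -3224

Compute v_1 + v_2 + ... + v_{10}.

-32783

1st diffs: -27, -103, -257, -513, -895, -1427.
2nd diffs: -76, -154, -256, -382, -532.
3rd diffs: -78, -102, -126, -150.
4th diffs: -24, -24, -24 (constant).
So v_m = -m^4 - 3m^3 + 5m^2 - 6m + 3.
Continuing: -5357, -8394, -12557.
Summing m = 1..10 (10 terms) gives -32783.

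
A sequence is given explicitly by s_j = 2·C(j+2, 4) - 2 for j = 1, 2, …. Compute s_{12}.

2000

C(14, 4) = 1001, so s_{12} = 2000.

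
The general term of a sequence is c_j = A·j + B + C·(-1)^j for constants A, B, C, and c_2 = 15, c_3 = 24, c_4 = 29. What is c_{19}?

136

The three given values yield: 2A + B + C = 15; 3A + B - C = 24; 4A + B + C = 29.
Subtracting the first from the second: A - 2C = 9.
Subtracting the second from the third: A + 2C = 5.
Solving: C = -1, A = 7, then B = 2.
Hence c_{19} = 7·19 + 2 + (-1)·(-1) = 136.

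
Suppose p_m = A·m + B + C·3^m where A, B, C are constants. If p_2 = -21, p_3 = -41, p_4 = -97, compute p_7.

-2209

At m = 2, 3, 4: 2A + B + 9C = -21; 3A + B + 27C = -41; 4A + B + 81C = -97.
Subtracting the first from the second: A + 18C = -20.
Subtracting the second from the third: A + 54C = -56.
Solving: C = -1, A = -2, then B = -8.
Therefore p_7 = -14 + (-8) + (-1)·2187 = -2209.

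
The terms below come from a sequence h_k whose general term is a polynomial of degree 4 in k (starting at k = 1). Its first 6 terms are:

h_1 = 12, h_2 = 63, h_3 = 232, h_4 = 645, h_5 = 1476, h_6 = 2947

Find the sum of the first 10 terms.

55131

1st diffs: 51, 169, 413, 831, 1471.
2nd diffs: 118, 244, 418, 640.
3rd diffs: 126, 174, 222.
4th diffs: 48, 48 (constant).
Newton forward-difference form: h_k = 12 + 51·C(k-1,1) + 118·C(k-1,2) + 126·C(k-1,3) + 48·C(k-1,4).
Continuing: 5328, 8937, 14140, 21351.
Summing k = 1..10 (10 terms) gives 55131.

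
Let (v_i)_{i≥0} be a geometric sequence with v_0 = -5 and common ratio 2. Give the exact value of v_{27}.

v_i = (-5)·2^(i-0).
v_{27} = (-5)·2^27 = -671088640.

-671088640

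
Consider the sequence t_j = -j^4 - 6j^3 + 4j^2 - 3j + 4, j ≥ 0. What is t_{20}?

t_{20} = -1·20^4 - 6·20^3 + 4·20^2 - 3·20 + 4 = -206456.

-206456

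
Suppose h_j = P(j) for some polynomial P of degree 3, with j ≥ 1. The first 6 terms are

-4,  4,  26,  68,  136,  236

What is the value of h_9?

1st diffs: 8, 22, 42, 68, 100.
2nd diffs: 14, 20, 26, 32.
3rd diffs: 6, 6, 6 (constant).
Newton forward-difference form: h_j = -4 + 8·C(j-1,1) + 14·C(j-1,2) + 6·C(j-1,3).
At j = 9: j-1 = 8, so h_9 = -4 + 64 + 392 + 336 = 788.

788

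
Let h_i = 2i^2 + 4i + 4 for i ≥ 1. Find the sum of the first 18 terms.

4974

Over i = 1..18: Σi = 171, Σi² = 2109.
Total = (2)·2109 + (4)·171 + (4)·18 = 4974.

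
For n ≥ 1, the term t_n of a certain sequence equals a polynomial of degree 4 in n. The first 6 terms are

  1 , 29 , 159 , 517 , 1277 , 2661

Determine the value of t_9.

13497

1st diffs: 28, 130, 358, 760, 1384.
2nd diffs: 102, 228, 402, 624.
3rd diffs: 126, 174, 222.
4th diffs: 48, 48 (constant).
So t_n = 2n^4 + n^3 - 5n^2 + 6n - 3.
Evaluating at n = 9 gives t_9 = 13497.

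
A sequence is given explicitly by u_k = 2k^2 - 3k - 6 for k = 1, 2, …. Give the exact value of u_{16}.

458

u_{16} = 2·16^2 - 3·16 - 6 = 458.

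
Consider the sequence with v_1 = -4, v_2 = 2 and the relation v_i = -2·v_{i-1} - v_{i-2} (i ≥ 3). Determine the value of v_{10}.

-14

Iterate the recurrence:
v_3 = 0; v_4 = -2; v_5 = 4; v_6 = -6; v_7 = 8; v_8 = -10; v_9 = 12; v_{10} = -14.
(Characteristic roots are -1 and -1.)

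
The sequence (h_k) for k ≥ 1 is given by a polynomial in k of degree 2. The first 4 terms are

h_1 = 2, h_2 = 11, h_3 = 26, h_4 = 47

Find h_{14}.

1st diffs: 9, 15, 21.
2nd diffs: 6, 6 (constant).
Newton forward-difference form: h_k = 2 + 9·C(k-1,1) + 6·C(k-1,2).
At k = 14: k-1 = 13, so h_{14} = 2 + 117 + 468 = 587.

587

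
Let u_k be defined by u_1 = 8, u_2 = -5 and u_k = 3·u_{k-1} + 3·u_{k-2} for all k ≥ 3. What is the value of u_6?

u_3 = 9; u_4 = 12; u_5 = 63; u_6 = 225.

225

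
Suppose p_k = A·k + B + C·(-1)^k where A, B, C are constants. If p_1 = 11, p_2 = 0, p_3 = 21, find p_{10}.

40

Write the equations: A + B - C = 11; 2A + B + C = 0; 3A + B - C = 21.
Subtracting the first from the second: A + 2C = -11.
Subtracting the second from the third: A - 2C = 21.
Solving: C = -8, A = 5, then B = -2.
Hence p_{10} = 5·10 + (-2) + (-8)·1 = 40.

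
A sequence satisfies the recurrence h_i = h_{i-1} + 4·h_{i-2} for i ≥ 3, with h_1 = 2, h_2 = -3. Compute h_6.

-15

Step forward from the initial values:
h_3 = 5  h_4 = -7  h_5 = 13  h_6 = -15.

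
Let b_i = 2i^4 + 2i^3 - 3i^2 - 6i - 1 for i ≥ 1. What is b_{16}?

138399

b_{16} = 2·16^4 + 2·16^3 - 3·16^2 - 6·16 - 1 = 138399.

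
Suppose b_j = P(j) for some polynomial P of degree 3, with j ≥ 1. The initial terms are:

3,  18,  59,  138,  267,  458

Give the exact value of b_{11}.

1st diffs: 15, 41, 79, 129, 191.
2nd diffs: 26, 38, 50, 62.
3rd diffs: 12, 12, 12 (constant).
Newton forward-difference form: b_j = 3 + 15·C(j-1,1) + 26·C(j-1,2) + 12·C(j-1,3).
At j = 11: j-1 = 10, so b_{11} = 3 + 150 + 1170 + 1440 = 2763.

2763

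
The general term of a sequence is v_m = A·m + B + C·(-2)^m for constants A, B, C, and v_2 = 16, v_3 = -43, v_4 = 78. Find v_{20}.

5242894

Write the equations: 2A + B + 4C = 16; 3A + B - 8C = -43; 4A + B + 16C = 78.
Subtracting the first from the second: A - 12C = -59.
Subtracting the second from the third: A + 24C = 121.
Solving: C = 5, A = 1, then B = -6.
Therefore v_{20} = 20 + (-6) + 5·1048576 = 5242894.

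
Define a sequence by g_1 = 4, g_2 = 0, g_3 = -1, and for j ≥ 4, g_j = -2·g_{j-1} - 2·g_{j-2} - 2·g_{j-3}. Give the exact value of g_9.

52

g_4 = -6; g_5 = 14; g_6 = -14; g_7 = 12; g_8 = -24; g_9 = 52.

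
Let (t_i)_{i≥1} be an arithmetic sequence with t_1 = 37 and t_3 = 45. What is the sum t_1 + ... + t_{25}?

2125

Common difference d = (45 - 37) / (3 - 1) = 4.
t_i = 37 + (i - 1)·4.
t_{25} = 133; S = 25·(37 + 133)/2 = 2125.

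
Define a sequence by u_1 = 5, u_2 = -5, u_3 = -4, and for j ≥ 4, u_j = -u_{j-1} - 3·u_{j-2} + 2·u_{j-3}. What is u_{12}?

Step forward from the initial values:
u_4 = 29, u_5 = -27, u_6 = -68, u_7 = 207, u_8 = -57, u_9 = -700, u_{10} = 1285, u_{11} = 701, u_{12} = -5956.

-5956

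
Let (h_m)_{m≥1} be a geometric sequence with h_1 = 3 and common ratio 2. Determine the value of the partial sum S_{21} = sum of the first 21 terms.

6291453

h_m = 3·2^(m-1).
S = 3·(2^21 - 1)/(2 - 1) = 3·(2097152 - 1)/(1) = 6291453.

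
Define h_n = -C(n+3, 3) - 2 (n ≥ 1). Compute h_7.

C(10, 3) = 120, so h_7 = -122.

-122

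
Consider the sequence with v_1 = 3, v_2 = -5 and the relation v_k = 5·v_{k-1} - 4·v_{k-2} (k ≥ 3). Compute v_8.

-43685

Iterate the recurrence:
v_3 = -37, v_4 = -165, v_5 = -677, v_6 = -2725, v_7 = -10917, v_8 = -43685.
(Characteristic roots are 4 and 1.)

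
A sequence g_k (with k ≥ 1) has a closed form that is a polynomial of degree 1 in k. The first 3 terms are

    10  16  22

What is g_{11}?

1st diffs: 6, 6 (constant).
So g_k = 6k + 4.
Evaluating at k = 11 gives g_{11} = 70.

70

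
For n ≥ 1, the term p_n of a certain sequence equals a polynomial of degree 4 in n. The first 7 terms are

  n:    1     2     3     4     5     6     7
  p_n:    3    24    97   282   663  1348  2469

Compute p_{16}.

65838

1st diffs: 21, 73, 185, 381, 685, 1121.
2nd diffs: 52, 112, 196, 304, 436.
3rd diffs: 60, 84, 108, 132.
4th diffs: 24, 24, 24 (constant).
So p_n = n^4 + n^2 + 3n - 2.
Evaluating at n = 16 gives p_{16} = 65838.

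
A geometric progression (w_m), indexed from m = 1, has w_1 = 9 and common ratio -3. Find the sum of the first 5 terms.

549

w_m = 9·(-3)^(m-1).
S = 9·((-3)^5 - 1)/(-3 - 1) = 9·(-243 - 1)/(-4) = 549.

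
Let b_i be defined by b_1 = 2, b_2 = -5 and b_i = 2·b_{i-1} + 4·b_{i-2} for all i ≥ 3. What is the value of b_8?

Step forward from the initial values:
b_3 = -2;  b_4 = -24;  b_5 = -56;  b_6 = -208;  b_7 = -640;  b_8 = -2112.

-2112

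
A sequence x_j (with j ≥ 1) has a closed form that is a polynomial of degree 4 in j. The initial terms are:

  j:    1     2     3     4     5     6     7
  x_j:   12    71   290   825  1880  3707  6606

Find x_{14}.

92195

1st diffs: 59, 219, 535, 1055, 1827, 2899.
2nd diffs: 160, 316, 520, 772, 1072.
3rd diffs: 156, 204, 252, 300.
4th diffs: 48, 48, 48 (constant).
Newton forward-difference form: x_j = 12 + 59·C(j-1,1) + 160·C(j-1,2) + 156·C(j-1,3) + 48·C(j-1,4).
At j = 14: j-1 = 13, so x_{14} = 12 + 767 + 12480 + 44616 + 34320 = 92195.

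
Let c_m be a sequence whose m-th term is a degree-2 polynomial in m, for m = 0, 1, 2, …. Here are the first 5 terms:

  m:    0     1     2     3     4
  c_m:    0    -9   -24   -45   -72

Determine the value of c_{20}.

1st diffs: -9, -15, -21, -27.
2nd diffs: -6, -6, -6 (constant).
Newton forward-difference form: c_m = (-9)·C(m,1) + (-6)·C(m,2).
At m = 20: m = 20, so c_{20} = -180 - 1140 = -1320.

-1320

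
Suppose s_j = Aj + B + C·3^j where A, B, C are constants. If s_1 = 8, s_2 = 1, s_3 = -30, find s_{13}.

At j = 1, 2, 3: A + B + 3C = 8; 2A + B + 9C = 1; 3A + B + 27C = -30.
Subtracting the first from the second: A + 6C = -7.
Subtracting the second from the third: A + 18C = -31.
Solving: C = -2, A = 5, then B = 9.
Hence s_{13} = 5·13 + 9 + (-2)·1594323 = -3188572.

-3188572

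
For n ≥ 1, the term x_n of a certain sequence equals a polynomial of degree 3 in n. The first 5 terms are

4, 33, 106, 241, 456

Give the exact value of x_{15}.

1st diffs: 29, 73, 135, 215.
2nd diffs: 44, 62, 80.
3rd diffs: 18, 18 (constant).
Newton forward-difference form: x_n = 4 + 29·C(n-1,1) + 44·C(n-1,2) + 18·C(n-1,3).
At n = 15: n-1 = 14, so x_{15} = 4 + 406 + 4004 + 6552 = 10966.

10966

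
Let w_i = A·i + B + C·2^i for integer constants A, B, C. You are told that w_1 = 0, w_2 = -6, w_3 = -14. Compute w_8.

Plug in i = 1, 2, 3: A + B + 2C = 0; 2A + B + 4C = -6; 3A + B + 8C = -14.
Subtracting the first from the second: A + 2C = -6.
Subtracting the second from the third: A + 4C = -8.
Solving: C = -1, A = -4, then B = 6.
So w_i = -4·i + 6 + (-1)·2^i; at i=8 this is -282.

-282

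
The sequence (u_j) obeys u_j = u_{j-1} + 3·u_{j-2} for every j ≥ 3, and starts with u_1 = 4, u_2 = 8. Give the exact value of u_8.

Applying the relation repeatedly:
u_3 = 20, u_4 = 44, u_5 = 104, u_6 = 236, u_7 = 548, u_8 = 1256.

1256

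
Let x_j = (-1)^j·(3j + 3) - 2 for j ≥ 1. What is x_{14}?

43

(-1)^14 = 1; 3j + 3 at j=14 is 45; so x_{14} = 43.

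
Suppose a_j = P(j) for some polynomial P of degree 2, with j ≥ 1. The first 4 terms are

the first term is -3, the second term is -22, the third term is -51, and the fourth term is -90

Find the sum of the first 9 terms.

1st diffs: -19, -29, -39.
2nd diffs: -10, -10 (constant).
Newton forward-difference form: a_j = -3 + (-19)·C(j-1,1) + (-10)·C(j-1,2).
Continuing: …, -139, -198, -267, -346, …, a_9 = -435.
Summing j = 1..9 (9 terms) gives -1551.

-1551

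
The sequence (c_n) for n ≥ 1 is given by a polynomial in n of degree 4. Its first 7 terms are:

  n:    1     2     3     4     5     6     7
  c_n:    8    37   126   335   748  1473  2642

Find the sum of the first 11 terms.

1st diffs: 29, 89, 209, 413, 725, 1169.
2nd diffs: 60, 120, 204, 312, 444.
3rd diffs: 60, 84, 108, 132.
4th diffs: 24, 24, 24 (constant).
Newton forward-difference form: c_n = 8 + 29·C(n-1,1) + 60·C(n-1,2) + 60·C(n-1,3) + 24·C(n-1,4).
Continuing: 4411, 6960, 10493, 15238.
Summing n = 1..11 (11 terms) gives 42471.

42471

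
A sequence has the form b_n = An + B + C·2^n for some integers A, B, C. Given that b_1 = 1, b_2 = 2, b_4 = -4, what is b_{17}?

-131021

Plug in n = 1, 2, 4: A + B + 2C = 1; 2A + B + 4C = 2; 4A + B + 16C = -4.
Subtracting the first from the second: A + 2C = 1.
Subtracting the second from the third: 2A + 12C = -6.
Solving: C = -1, A = 3, then B = 0.
Therefore b_{17} = 51 + 0 + (-1)·131072 = -131021.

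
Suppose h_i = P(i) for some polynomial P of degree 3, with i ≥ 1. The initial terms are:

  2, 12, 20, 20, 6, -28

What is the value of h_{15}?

-2224

1st diffs: 10, 8, 0, -14, -34.
2nd diffs: -2, -8, -14, -20.
3rd diffs: -6, -6, -6 (constant).
So h_i = -i^3 + 5i^2 + 2i - 4.
Evaluating at i = 15 gives h_{15} = -2224.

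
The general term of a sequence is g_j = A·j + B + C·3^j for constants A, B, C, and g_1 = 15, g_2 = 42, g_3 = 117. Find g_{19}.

4649045925

The three given values yield: A + B + 3C = 15; 2A + B + 9C = 42; 3A + B + 27C = 117.
Subtracting the first from the second: A + 6C = 27.
Subtracting the second from the third: A + 18C = 75.
Solving: C = 4, A = 3, then B = 0.
So g_j = 3·j + 0 + 4·3^j; at j=19 this is 4649045925.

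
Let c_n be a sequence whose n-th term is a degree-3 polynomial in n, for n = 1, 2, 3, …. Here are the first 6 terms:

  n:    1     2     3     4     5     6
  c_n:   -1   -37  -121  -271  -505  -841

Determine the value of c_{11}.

1st diffs: -36, -84, -150, -234, -336.
2nd diffs: -48, -66, -84, -102.
3rd diffs: -18, -18, -18 (constant).
So c_n = -3n^3 - 6n^2 + 3n + 5.
Evaluating at n = 11 gives c_{11} = -4681.

-4681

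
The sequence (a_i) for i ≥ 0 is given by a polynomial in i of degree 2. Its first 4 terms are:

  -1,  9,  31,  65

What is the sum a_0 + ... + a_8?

1st diffs: 10, 22, 34.
2nd diffs: 12, 12 (constant).
Newton forward-difference form: a_i = -1 + 10·C(i,1) + 12·C(i,2).
Continuing: …, 111, 169, 239, 321, …, a_8 = 415.
Summing i = 0..8 (9 terms) gives 1359.

1359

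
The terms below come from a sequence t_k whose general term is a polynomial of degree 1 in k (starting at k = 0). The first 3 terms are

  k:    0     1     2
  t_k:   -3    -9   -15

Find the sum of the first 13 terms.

-507

1st diffs: -6, -6 (constant).
So t_k = -6k - 3.
Continuing: …, -21, -27, -33, -39, …, t_{12} = -75.
Summing k = 0..12 (13 terms) gives -507.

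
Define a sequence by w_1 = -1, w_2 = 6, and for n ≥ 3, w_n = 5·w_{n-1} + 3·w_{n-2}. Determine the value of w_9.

797859

Iterate the recurrence:
w_3 = 27, w_4 = 153, w_5 = 846, w_6 = 4689, w_7 = 25983, w_8 = 143982, w_9 = 797859.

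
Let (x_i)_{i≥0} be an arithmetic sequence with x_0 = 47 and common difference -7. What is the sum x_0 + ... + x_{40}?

-3813

x_i = 47 + (i - 0)·(-7).
x_{40} = -233; S = 41·(47 + (-233))/2 = -3813.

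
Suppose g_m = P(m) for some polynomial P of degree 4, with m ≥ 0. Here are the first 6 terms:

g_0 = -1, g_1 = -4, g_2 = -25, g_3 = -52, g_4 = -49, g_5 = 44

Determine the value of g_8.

1st diffs: -3, -21, -27, 3, 93.
2nd diffs: -18, -6, 30, 90.
3rd diffs: 12, 36, 60.
4th diffs: 24, 24 (constant).
So g_m = m^4 - 4m^3 - 4m^2 + 4m - 1.
Evaluating at m = 8 gives g_8 = 1823.

1823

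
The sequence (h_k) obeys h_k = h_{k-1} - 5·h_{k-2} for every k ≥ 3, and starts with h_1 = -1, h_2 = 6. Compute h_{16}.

464221

Iterate the recurrence:
h_3 = 11;  h_4 = -19;  h_5 = -74;  …;  h_{13} = -5489;  h_{14} = -109194;  h_{15} = -81749;  h_{16} = 464221.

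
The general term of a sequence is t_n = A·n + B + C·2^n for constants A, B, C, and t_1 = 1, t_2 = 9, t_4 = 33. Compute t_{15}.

32851

At n = 1, 2, 4: A + B + 2C = 1; 2A + B + 4C = 9; 4A + B + 16C = 33.
Subtracting the first from the second: A + 2C = 8.
Subtracting the second from the third: 2A + 12C = 24.
Solving: C = 1, A = 6, then B = -7.
Hence t_{15} = 6·15 + (-7) + 1·32768 = 32851.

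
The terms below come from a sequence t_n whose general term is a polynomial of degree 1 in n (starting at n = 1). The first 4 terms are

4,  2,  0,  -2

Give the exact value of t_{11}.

1st diffs: -2, -2, -2 (constant).
So t_n = -2n + 6.
Evaluating at n = 11 gives t_{11} = -16.

-16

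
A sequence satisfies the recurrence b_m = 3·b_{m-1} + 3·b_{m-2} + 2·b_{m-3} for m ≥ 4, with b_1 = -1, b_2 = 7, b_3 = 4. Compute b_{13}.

Step forward from the initial values:
b_4 = 31, b_5 = 119, b_6 = 458, b_7 = 1793, b_8 = 6991, b_9 = 27268, b_{10} = 106363, b_{11} = 414875, b_{12} = 1618250, b_{13} = 6312101.

6312101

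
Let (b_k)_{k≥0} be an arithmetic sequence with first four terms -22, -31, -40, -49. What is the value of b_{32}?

Common difference d = -9.
b_k = -22 + (k - 0)·(-9).
b_{32} = -22 + 32·(-9) = -310.

-310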